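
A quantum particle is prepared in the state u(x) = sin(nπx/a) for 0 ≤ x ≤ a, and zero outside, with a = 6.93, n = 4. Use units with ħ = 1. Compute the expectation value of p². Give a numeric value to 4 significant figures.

3.288

p² u = −ħ² d²u/dx²; ⟨p²⟩ = −ħ² ∫ u*·u'' dx / ∫|u|² dx.
d/dx sin(nπx/a) = (nπ/a)·cos(nπx/a) and d²/dx² sin(nπx/a) = −(nπ/a)²·sin(nπx/a); on 0 ≤ x ≤ a, ∫sin²(nπx/a) dx = a/2 and ∫sin(nπx/a)·cos(nπx/a) dx = 0.
State is unnormalized: ∫|u|² dx = 3.4650, and ∫u*·(−ħ² u'') dx = 11.393, so ⟨p²⟩ = 11.393 / 3.4650.
⟨p²⟩ = 3.2882.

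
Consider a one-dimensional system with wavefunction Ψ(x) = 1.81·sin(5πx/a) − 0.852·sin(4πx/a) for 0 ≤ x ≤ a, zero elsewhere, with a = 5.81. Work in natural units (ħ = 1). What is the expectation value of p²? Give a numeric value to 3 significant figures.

6.83

p² Ψ = −ħ² d²Ψ/dx²; ⟨p²⟩ = −ħ² ∫ Ψ*·Ψ'' dx / ∫|Ψ|² dx.
d²/dx² sin(jπx/a) = −(jπ/a)²·sin(jπx/a); on 0 ≤ x ≤ a, ∫sin²(jπx/a) dx = a/2 and ∫sin(jπx/a)·sin(lπx/a) dx = 0 for j ≠ l, so only diagonal terms survive in ∫|Ψ|² and ∫Ψ·Ψ″; ∫Ψ·Ψ′ dx = [Ψ²/2] between the walls = 0.
State is unnormalized: ∫|Ψ|² dx = 11.626, and ∫Ψ*·(−ħ² Ψ'') dx = 79.430, so ⟨p²⟩ = 79.430 / 11.626.
⟨p²⟩ = 6.8322.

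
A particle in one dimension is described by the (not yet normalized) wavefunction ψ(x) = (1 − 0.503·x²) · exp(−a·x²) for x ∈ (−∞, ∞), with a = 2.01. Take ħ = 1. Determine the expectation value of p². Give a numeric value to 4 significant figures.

p² ψ = −ħ² d²ψ/dx²; ⟨p²⟩ = −ħ² ∫ ψ*·ψ'' dx / ∫|ψ|² dx.
Expand each integrand as polynomial × e^(−2ax²) and use ∫x^(2j)·e^(−2ax²) dx = (2j−1)!!/(4a)^j · √(π/(2a)), odd powers → 0; here √(π/(2a)) = 0.88402. Differentiate with the product rule, d/dx e^(−ax²) = −2ax·e^(−ax²).
State is unnormalized: ∫|ψ|² dx = 0.78379, and ∫ψ*·(−ħ² ψ'') dx = 2.0479, so ⟨p²⟩ = 2.0479 / 0.78379.
⟨p²⟩ = 2.6128.

2.613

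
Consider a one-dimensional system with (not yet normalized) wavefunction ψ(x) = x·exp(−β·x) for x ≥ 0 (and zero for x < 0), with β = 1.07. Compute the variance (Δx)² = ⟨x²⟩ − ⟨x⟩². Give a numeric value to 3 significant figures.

0.655

Compute ⟨x⟩ and ⟨x²⟩ separately, then (Δx)² = ⟨x²⟩ − ⟨x⟩².
Every integrand reduces to terms xʲ·e^(−2βx) on [0, ∞); use ∫₀^∞ xʲ·e^(−2βx) dx = j!/(2β)^(j+1).
Normalization: ∫|ψ|² dx = 0.20407.
⟨x⟩ = 1.4019 and ⟨x²⟩ = 2.6203.
(Δx)² = 2.6203 − (1.4019)² = 0.65508.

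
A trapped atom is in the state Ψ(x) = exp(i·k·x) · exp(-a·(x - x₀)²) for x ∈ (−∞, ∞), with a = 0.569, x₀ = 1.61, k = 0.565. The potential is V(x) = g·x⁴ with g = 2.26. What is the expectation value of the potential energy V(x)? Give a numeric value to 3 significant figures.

⟨V⟩ = ∫ V(x)·|Ψ|² dx / ∫|Ψ|² dx.
Gaussian moments (u = x − x₀): ∫u^(2j)·e^(−2au²) du = (2j−1)!!/(4a)^j · √(π/(2a)), odd powers integrate to 0; here √(π/(2a)) = 1.6615.
State is unnormalized: ∫|Ψ|² dx = 1.6615, and ∫Ψ*·V(x)·Ψ dx = 53.064, so ⟨V⟩ = 53.064 / 1.6615.
⟨V⟩ = 31.937.

31.9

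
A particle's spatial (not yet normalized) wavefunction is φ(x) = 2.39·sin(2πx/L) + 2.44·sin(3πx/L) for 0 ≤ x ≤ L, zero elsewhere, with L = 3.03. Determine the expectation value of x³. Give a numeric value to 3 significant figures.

1.88

⟨x³⟩ = ∫ x³·|φ|² dx / ∫|φ|² dx (integrals over the domain).
On 0 ≤ x ≤ L (j ≠ l): ∫sin²(jπx/L) dx = L/2, ∫sin(jπx/L)·sin(lπx/L) dx = 0; diagonal moments ∫x·sin²(jπx/L) dx = L²/4, ∫x²·sin²(jπx/L) dx = L³·(1/6 − 1/(4j²π²)); cross terms ∫x·sin(jπx/L)·sin(lπx/L) dx = 0 for j + l even and −4jlL²/(π²(j² − l²)²) for j + l odd, ∫x²·sin(jπx/L)·sin(lπx/L) dx = (−1)^(j+l)·4jlL³/(π²(j² − l²)²); higher powers the same way via product-to-sum and parts.
State is unnormalized: ∫|φ|² dx = 17.674, and ∫φ*·x³·φ dx = 33.242, so ⟨x³⟩ = 33.242 / 17.674.
⟨x³⟩ = 1.8809.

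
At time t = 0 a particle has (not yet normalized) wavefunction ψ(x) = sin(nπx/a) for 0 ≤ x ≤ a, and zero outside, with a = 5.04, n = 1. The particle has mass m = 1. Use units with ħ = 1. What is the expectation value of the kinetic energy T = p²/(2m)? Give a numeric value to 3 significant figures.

T = −(ħ²/2m) d²/dx², so ⟨T⟩ = −(ħ²/2m) ∫ ψ*·ψ'' dx / ∫|ψ|² dx; with m = 1.
d/dx sin(nπx/a) = (nπ/a)·cos(nπx/a) and d²/dx² sin(nπx/a) = −(nπ/a)²·sin(nπx/a); on 0 ≤ x ≤ a, ∫sin²(nπx/a) dx = a/2 and ∫sin(nπx/a)·cos(nπx/a) dx = 0.
State is unnormalized: ∫|ψ|² dx = 2.5200, and ∫ψ*·(−ħ²/2m · ψ'') dx = 0.48956, so ⟨T⟩ = 0.48956 / 2.5200.
⟨T⟩ = 0.19427.

0.194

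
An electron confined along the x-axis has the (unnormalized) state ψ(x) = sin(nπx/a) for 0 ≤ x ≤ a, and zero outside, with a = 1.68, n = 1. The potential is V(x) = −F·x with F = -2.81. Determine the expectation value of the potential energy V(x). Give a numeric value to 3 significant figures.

⟨V⟩ = ∫ V(x)·|ψ|² dx / ∫|ψ|² dx.
With sin²θ = (1 − cos2θ)/2 on 0 ≤ x ≤ a: ∫sin²(nπx/a) dx = a/2, ∫x·sin²(nπx/a) dx = a²/4, ∫x²·sin²(nπx/a) dx = a³·(1/6 − 1/(4n²π²)); higher powers xᵏ the same way, integrating xᵏ·cos(2nπx/a) by parts.
State is unnormalized: ∫|ψ|² dx = 0.84000, and ∫ψ*·V(x)·ψ dx = 1.9827, so ⟨V⟩ = 1.9827 / 0.84000.
⟨V⟩ = 2.3604.

2.36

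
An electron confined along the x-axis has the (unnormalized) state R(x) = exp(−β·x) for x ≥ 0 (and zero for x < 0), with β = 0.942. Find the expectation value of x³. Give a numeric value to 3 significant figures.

0.897

⟨x³⟩ = ∫ x³·|R|² dx / ∫|R|² dx (integrals over the domain).
Every integrand reduces to terms xʲ·e^(−2βx) on [0, ∞); use ∫₀^∞ xʲ·e^(−2βx) dx = j!/(2β)^(j+1).
State is unnormalized: ∫|R|² dx = 0.53079, and ∫R*·x³·R dx = 0.47624, so ⟨x³⟩ = 0.47624 / 0.53079.
⟨x³⟩ = 0.89724.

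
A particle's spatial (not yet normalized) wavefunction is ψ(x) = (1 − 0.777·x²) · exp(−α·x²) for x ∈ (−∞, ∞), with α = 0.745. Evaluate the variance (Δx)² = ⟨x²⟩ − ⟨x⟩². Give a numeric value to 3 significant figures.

0.224

Compute ⟨x⟩ and ⟨x²⟩ separately, then (Δx)² = ⟨x²⟩ − ⟨x⟩².
Expand each integrand as polynomial × e^(−2αx²) and use ∫x^(2j)·e^(−2αx²) dx = (2j−1)!!/(4α)^j · √(π/(2α)), odd powers → 0; here √(π/(2α)) = 1.4521.
Normalization: ∫|ψ|² dx = 0.99099.
⟨x⟩ = 0.0000 and ⟨x²⟩ = 0.22389.
(Δx)² = 0.22389 − (0.0000)² = 0.22389.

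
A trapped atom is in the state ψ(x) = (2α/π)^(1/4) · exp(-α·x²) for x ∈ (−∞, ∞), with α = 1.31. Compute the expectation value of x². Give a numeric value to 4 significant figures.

⟨x²⟩ = ∫ x²·|ψ|² dx (integrals over the domain).
Gaussian moments: ∫x^(2j)·e^(−2αx²) dx = (2j−1)!!/(4α)^j · √(π/(2α)), odd powers integrate to 0; here √(π/(2α)) = 1.0950.
⟨x²⟩ = 0.19084.

0.1908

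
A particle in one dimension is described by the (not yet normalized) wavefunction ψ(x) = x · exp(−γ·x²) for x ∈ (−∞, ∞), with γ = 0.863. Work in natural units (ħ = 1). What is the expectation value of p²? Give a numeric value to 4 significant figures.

p² ψ = −ħ² d²ψ/dx²; ⟨p²⟩ = −ħ² ∫ ψ*·ψ'' dx / ∫|ψ|² dx.
Expand each integrand as polynomial × e^(−2γx²) and use ∫x^(2j)·e^(−2γx²) dx = (2j−1)!!/(4γ)^j · √(π/(2γ)), odd powers → 0; here √(π/(2γ)) = 1.3491. Differentiate with the product rule, d/dx e^(−γx²) = −2γx·e^(−γx²).
State is unnormalized: ∫|ψ|² dx = 0.39083, and ∫ψ*·(−ħ² ψ'') dx = 1.0118, so ⟨p²⟩ = 1.0118 / 0.39083.
⟨p²⟩ = 2.5890.

2.589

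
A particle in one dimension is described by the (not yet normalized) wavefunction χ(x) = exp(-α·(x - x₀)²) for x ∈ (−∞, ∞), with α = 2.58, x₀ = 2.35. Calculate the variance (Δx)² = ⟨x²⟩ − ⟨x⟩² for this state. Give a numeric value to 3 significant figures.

Compute ⟨x⟩ and ⟨x²⟩ separately, then (Δx)² = ⟨x²⟩ − ⟨x⟩².
Gaussian moments (u = x − x₀): ∫u^(2j)·e^(−2αu²) du = (2j−1)!!/(4α)^j · √(π/(2α)), odd powers integrate to 0; here √(π/(2α)) = 0.78028.
Normalization: ∫|χ|² dx = 0.78028.
⟨x⟩ = 2.3500 and ⟨x²⟩ = 5.6194.
(Δx)² = 5.6194 − (2.3500)² = 0.096899.

0.0969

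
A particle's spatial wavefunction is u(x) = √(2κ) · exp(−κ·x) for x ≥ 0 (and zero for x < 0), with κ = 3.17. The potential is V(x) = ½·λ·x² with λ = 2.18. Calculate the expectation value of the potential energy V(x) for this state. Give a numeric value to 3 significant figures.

⟨V⟩ = ∫ V(x)·|u|² dx.
Every integrand reduces to terms xʲ·e^(−2κx) on [0, ∞); use ∫₀^∞ xʲ·e^(−2κx) dx = j!/(2κ)^(j+1).
⟨V⟩ = 0.054235.

0.0542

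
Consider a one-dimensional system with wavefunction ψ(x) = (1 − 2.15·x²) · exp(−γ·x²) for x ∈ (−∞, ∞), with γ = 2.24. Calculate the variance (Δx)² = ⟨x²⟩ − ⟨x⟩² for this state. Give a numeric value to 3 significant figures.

0.0683

Compute ⟨x⟩ and ⟨x²⟩ separately, then (Δx)² = ⟨x²⟩ − ⟨x⟩².
Expand each integrand as polynomial × e^(−2γx²) and use ∫x^(2j)·e^(−2γx²) dx = (2j−1)!!/(4γ)^j · √(π/(2γ)), odd powers → 0; here √(π/(2γ)) = 0.83741.
Normalization: ∫|ψ|² dx = 0.58018.
⟨x⟩ = 0.0000 and ⟨x²⟩ = 0.068294.
(Δx)² = 0.068294 − (0.0000)² = 0.068294.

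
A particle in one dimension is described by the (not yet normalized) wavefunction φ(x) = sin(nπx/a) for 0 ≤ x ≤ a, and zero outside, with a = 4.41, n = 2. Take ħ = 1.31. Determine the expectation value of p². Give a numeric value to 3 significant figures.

3.48

p² φ = −ħ² d²φ/dx²; ⟨p²⟩ = −ħ² ∫ φ*·φ'' dx / ∫|φ|² dx.
d/dx sin(nπx/a) = (nπ/a)·cos(nπx/a) and d²/dx² sin(nπx/a) = −(nπ/a)²·sin(nπx/a); on 0 ≤ x ≤ a, ∫sin²(nπx/a) dx = a/2 and ∫sin(nπx/a)·cos(nπx/a) dx = 0.
State is unnormalized: ∫|φ|² dx = 2.2050, and ∫φ*·(−ħ² φ'') dx = 7.6813, so ⟨p²⟩ = 7.6813 / 2.2050.
⟨p²⟩ = 3.4836.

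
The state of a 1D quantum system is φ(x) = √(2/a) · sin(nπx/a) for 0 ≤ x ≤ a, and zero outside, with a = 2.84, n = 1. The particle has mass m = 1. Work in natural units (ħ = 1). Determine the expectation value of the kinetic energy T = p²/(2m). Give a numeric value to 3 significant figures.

0.612

T = −(ħ²/2m) d²/dx², so ⟨T⟩ = −(ħ²/2m) ∫ φ*·φ'' dx; with m = 1.
d/dx sin(nπx/a) = (nπ/a)·cos(nπx/a) and d²/dx² sin(nπx/a) = −(nπ/a)²·sin(nπx/a); on 0 ≤ x ≤ a, ∫sin²(nπx/a) dx = a/2 and ∫sin(nπx/a)·cos(nπx/a) dx = 0.
⟨T⟩ = 0.61183.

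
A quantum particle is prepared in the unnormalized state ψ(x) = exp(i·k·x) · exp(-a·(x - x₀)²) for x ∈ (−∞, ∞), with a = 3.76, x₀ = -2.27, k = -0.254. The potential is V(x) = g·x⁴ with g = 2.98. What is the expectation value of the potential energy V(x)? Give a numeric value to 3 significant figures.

85.3

⟨V⟩ = ∫ V(x)·|ψ|² dx / ∫|ψ|² dx.
Gaussian moments (u = x − x₀): ∫u^(2j)·e^(−2au²) du = (2j−1)!!/(4a)^j · √(π/(2a)), odd powers integrate to 0; here √(π/(2a)) = 0.64635.
State is unnormalized: ∫|ψ|² dx = 0.64635, and ∫ψ*·V(x)·ψ dx = 55.128, so ⟨V⟩ = 55.128 / 0.64635.
⟨V⟩ = 85.292.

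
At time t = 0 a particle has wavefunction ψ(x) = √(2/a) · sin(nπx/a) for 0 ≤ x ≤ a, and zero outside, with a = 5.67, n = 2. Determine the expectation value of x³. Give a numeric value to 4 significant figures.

42.11

⟨x³⟩ = ∫ x³·|ψ|² dx (integrals over the domain).
With sin²θ = (1 − cos2θ)/2 on 0 ≤ x ≤ a: ∫sin²(nπx/a) dx = a/2, ∫x·sin²(nπx/a) dx = a²/4, ∫x²·sin²(nπx/a) dx = a³·(1/6 − 1/(4n²π²)); higher powers xᵏ the same way, integrating xᵏ·cos(2nπx/a) by parts.
⟨x³⟩ = 42.108.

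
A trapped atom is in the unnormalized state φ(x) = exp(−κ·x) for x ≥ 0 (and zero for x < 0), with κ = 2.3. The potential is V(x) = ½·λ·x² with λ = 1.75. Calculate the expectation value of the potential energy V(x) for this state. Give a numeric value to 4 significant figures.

⟨V⟩ = ∫ V(x)·|φ|² dx / ∫|φ|² dx.
Every integrand reduces to terms xʲ·e^(−2κx) on [0, ∞); use ∫₀^∞ xʲ·e^(−2κx) dx = j!/(2κ)^(j+1).
State is unnormalized: ∫|φ|² dx = 0.21739, and ∫φ*·V(x)·φ dx = 0.017979, so ⟨V⟩ = 0.017979 / 0.21739.
⟨V⟩ = 0.082703.

0.08270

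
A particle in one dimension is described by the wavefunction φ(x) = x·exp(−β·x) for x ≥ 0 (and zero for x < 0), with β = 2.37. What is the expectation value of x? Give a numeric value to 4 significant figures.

⟨x⟩ = ∫ x·|φ|² dx / ∫|φ|² dx (integrals over the domain).
Every integrand reduces to terms xʲ·e^(−2βx) on [0, ∞); use ∫₀^∞ xʲ·e^(−2βx) dx = j!/(2β)^(j+1).
State is unnormalized: ∫|φ|² dx = 0.018780, and ∫φ*·x·φ dx = 0.011886, so ⟨x⟩ = 0.011886 / 0.018780.
⟨x⟩ = 0.63291.

0.6329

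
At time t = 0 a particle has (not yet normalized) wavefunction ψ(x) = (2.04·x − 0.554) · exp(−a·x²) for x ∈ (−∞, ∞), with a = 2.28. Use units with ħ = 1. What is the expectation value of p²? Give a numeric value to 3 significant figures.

p² ψ = −ħ² d²ψ/dx²; ⟨p²⟩ = −ħ² ∫ ψ*·ψ'' dx / ∫|ψ|² dx.
Expand each integrand as polynomial × e^(−2ax²) and use ∫x^(2j)·e^(−2ax²) dx = (2j−1)!!/(4a)^j · √(π/(2a)), odd powers → 0; here √(π/(2a)) = 0.83003. Differentiate with the product rule, d/dx e^(−ax²) = −2ax·e^(−ax²).
State is unnormalized: ∫|ψ|² dx = 0.63350, and ∫ψ*·(−ħ² ψ'') dx = 3.1715, so ⟨p²⟩ = 3.1715 / 0.63350.
⟨p²⟩ = 5.0063.

5.01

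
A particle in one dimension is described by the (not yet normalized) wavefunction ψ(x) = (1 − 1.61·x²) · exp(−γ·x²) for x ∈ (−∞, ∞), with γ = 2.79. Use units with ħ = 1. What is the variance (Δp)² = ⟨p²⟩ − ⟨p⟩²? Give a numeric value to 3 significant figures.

Compute ⟨p⟩ and ⟨p²⟩ separately; (Δp)² = ⟨p²⟩ − ⟨p⟩².
Expand each integrand as polynomial × e^(−2γx²) and use ∫x^(2j)·e^(−2γx²) dx = (2j−1)!!/(4γ)^j · √(π/(2γ)), odd powers → 0; here √(π/(2γ)) = 0.75034. Differentiate with the product rule, d/dx e^(−γx²) = −2γx·e^(−γx²).
Normalization: ∫|ψ|² dx = 0.58069.
⟨p⟩ = 0.0000 and ⟨p²⟩ = 5.1705.
(Δp)² = 5.1705 − (0.0000)² = 5.1705.

5.17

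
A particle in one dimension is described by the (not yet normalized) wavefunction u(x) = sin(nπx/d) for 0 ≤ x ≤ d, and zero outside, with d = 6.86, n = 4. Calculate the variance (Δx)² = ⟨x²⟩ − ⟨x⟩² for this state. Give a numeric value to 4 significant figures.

Compute ⟨x⟩ and ⟨x²⟩ separately, then (Δx)² = ⟨x²⟩ − ⟨x⟩².
With sin²θ = (1 − cos2θ)/2 on 0 ≤ x ≤ d: ∫sin²(nπx/d) dx = d/2, ∫x·sin²(nπx/d) dx = d²/4, ∫x²·sin²(nπx/d) dx = d³·(1/6 − 1/(4n²π²)); higher powers xᵏ the same way, integrating xᵏ·cos(2nπx/d) by parts.
Normalization: ∫|u|² dx = 3.4300.
⟨x⟩ = 3.4300 and ⟨x²⟩ = 15.538.
(Δx)² = 15.538 − (3.4300)² = 3.7726.

3.773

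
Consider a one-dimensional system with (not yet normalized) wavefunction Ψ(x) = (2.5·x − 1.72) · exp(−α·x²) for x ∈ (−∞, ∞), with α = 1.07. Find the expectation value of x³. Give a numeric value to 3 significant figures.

-0.319

⟨x³⟩ = ∫ x³·|Ψ|² dx / ∫|Ψ|² dx (integrals over the domain).
Expand each integrand as polynomial × e^(−2αx²) and use ∫x^(2j)·e^(−2αx²) dx = (2j−1)!!/(4α)^j · √(π/(2α)), odd powers → 0; here √(π/(2α)) = 1.2116.
State is unnormalized: ∫|Ψ|² dx = 5.3538, and ∫Ψ*·x³·Ψ dx = -1.7065, so ⟨x³⟩ = -1.7065 / 5.3538.
⟨x³⟩ = -0.31874.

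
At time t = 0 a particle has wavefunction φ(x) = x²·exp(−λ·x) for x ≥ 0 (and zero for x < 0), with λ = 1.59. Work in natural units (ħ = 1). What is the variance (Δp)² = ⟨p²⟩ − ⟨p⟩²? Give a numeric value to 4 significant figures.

0.8427

Compute ⟨p⟩ and ⟨p²⟩ separately; (Δp)² = ⟨p²⟩ − ⟨p⟩².
Differentiate x²·exp(−λ·x) with the product rule; every integrand then reduces to terms xʲ·e^(−2λx) on [0, ∞), with ∫₀^∞ xʲ·e^(−2λx) dx = j!/(2λ)^(j+1).
Normalization: ∫|φ|² dx = 0.073803.
⟨p⟩ = 0.0000 and ⟨p²⟩ = 0.84270.
(Δp)² = 0.84270 − (0.0000)² = 0.84270.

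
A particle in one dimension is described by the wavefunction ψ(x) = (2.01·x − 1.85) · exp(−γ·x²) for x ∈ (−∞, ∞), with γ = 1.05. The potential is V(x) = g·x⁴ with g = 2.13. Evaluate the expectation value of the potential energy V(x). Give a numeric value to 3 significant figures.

⟨V⟩ = ∫ V(x)·|ψ|² dx / ∫|ψ|² dx.
Expand each integrand as polynomial × e^(−2γx²) and use ∫x^(2j)·e^(−2γx²) dx = (2j−1)!!/(4γ)^j · √(π/(2γ)), odd powers → 0; here √(π/(2γ)) = 1.2231.
State is unnormalized: ∫|ψ|² dx = 5.3626, and ∫ψ*·V(x)·ψ dx = 3.6474, so ⟨V⟩ = 3.6474 / 5.3626.
⟨V⟩ = 0.68015.

0.680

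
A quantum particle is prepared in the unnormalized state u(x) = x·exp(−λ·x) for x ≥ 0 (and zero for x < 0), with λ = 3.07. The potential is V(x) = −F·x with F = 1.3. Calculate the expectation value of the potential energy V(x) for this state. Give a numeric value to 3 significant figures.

⟨V⟩ = ∫ V(x)·|u|² dx / ∫|u|² dx.
Every integrand reduces to terms xʲ·e^(−2λx) on [0, ∞); use ∫₀^∞ xʲ·e^(−2λx) dx = j!/(2λ)^(j+1).
State is unnormalized: ∫|u|² dx = 0.0086402, and ∫u*·V(x)·u dx = -0.0054881, so ⟨V⟩ = -0.0054881 / 0.0086402.
⟨V⟩ = -0.63518.

-0.635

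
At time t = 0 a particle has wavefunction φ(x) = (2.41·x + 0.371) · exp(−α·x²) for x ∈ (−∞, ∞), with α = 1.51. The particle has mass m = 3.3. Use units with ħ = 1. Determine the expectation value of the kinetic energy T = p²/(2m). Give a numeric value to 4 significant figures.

T = −(ħ²/2m) d²/dx², so ⟨T⟩ = −(ħ²/2m) ∫ φ*·φ'' dx / ∫|φ|² dx; with m = 3.3.
Expand each integrand as polynomial × e^(−2αx²) and use ∫x^(2j)·e^(−2αx²) dx = (2j−1)!!/(4α)^j · √(π/(2α)), odd powers → 0; here √(π/(2α)) = 1.0199. Differentiate with the product rule, d/dx e^(−αx²) = −2αx·e^(−αx²).
State is unnormalized: ∫|φ|² dx = 1.1212, and ∫φ*·(−ħ²/2m · φ'') dx = 0.70529, so ⟨T⟩ = 0.70529 / 1.1212.
⟨T⟩ = 0.62907.

0.6291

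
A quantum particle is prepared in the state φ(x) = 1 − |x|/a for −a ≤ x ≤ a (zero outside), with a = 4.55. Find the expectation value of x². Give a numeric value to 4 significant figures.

⟨x²⟩ = ∫ x²·|φ|² dx / ∫|φ|² dx (integrals over the domain).
φ is even, so ∫ over [−a, a] = 2∫₀ᵃ with φ = 1 − x/a there: ∫₀ᵃ (1 − x/a)² dx = a/3, ∫₀ᵃ x²(1 − x/a)² dx = a³/30, ∫₀ᵃ x⁴(1 − x/a)² dx = a⁵/105.
State is unnormalized: ∫|φ|² dx = 3.0333, and ∫φ*·x²·φ dx = 6.2798, so ⟨x²⟩ = 6.2798 / 3.0333.
⟨x²⟩ = 2.0703.

2.070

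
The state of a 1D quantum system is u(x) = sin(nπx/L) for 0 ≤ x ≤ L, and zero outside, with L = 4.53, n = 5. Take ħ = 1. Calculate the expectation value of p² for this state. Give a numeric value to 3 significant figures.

p² u = −ħ² d²u/dx²; ⟨p²⟩ = −ħ² ∫ u*·u'' dx / ∫|u|² dx.
d/dx sin(nπx/L) = (nπ/L)·cos(nπx/L) and d²/dx² sin(nπx/L) = −(nπ/L)²·sin(nπx/L); on 0 ≤ x ≤ L, ∫sin²(nπx/L) dx = L/2 and ∫sin(nπx/L)·cos(nπx/L) dx = 0.
State is unnormalized: ∫|u|² dx = 2.2650, and ∫u*·(−ħ² u'') dx = 27.234, so ⟨p²⟩ = 27.234 / 2.2650.
⟨p²⟩ = 12.024.

12.0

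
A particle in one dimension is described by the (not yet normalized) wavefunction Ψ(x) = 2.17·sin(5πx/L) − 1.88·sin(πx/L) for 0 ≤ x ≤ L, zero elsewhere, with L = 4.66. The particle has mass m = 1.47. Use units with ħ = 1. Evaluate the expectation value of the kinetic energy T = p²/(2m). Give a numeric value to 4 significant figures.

2.274

T = −(ħ²/2m) d²/dx², so ⟨T⟩ = −(ħ²/2m) ∫ Ψ*·Ψ'' dx / ∫|Ψ|² dx; with m = 1.47.
d²/dx² sin(jπx/L) = −(jπ/L)²·sin(jπx/L); on 0 ≤ x ≤ L, ∫sin²(jπx/L) dx = L/2 and ∫sin(jπx/L)·sin(lπx/L) dx = 0 for j ≠ l, so only diagonal terms survive in ∫|Ψ|² and ∫Ψ·Ψ″; ∫Ψ·Ψ′ dx = [Ψ²/2] between the walls = 0.
State is unnormalized: ∫|Ψ|² dx = 19.207, and ∫Ψ*·(−ħ²/2m · Ψ'') dx = 43.676, so ⟨T⟩ = 43.676 / 19.207.
⟨T⟩ = 2.2740.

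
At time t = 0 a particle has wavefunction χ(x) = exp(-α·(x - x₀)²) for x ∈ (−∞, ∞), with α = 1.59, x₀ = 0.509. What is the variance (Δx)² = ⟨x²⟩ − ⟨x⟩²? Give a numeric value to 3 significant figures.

0.157

Compute ⟨x⟩ and ⟨x²⟩ separately, then (Δx)² = ⟨x²⟩ − ⟨x⟩².
Gaussian moments (u = x − x₀): ∫u^(2j)·e^(−2αu²) du = (2j−1)!!/(4α)^j · √(π/(2α)), odd powers integrate to 0; here √(π/(2α)) = 0.99394.
Normalization: ∫|χ|² dx = 0.99394.
⟨x⟩ = 0.50900 and ⟨x²⟩ = 0.41631.
(Δx)² = 0.41631 − (0.50900)² = 0.15723.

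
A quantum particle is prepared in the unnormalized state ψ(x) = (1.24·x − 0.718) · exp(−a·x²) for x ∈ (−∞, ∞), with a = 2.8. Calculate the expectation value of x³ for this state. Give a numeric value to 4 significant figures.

-0.06523

⟨x³⟩ = ∫ x³·|ψ|² dx / ∫|ψ|² dx (integrals over the domain).
Expand each integrand as polynomial × e^(−2ax²) and use ∫x^(2j)·e^(−2ax²) dx = (2j−1)!!/(4a)^j · √(π/(2a)), odd powers → 0; here √(π/(2a)) = 0.74900.
State is unnormalized: ∫|ψ|² dx = 0.48895, and ∫ψ*·x³·ψ dx = -0.031896, so ⟨x³⟩ = -0.031896 / 0.48895.
⟨x³⟩ = -0.065234.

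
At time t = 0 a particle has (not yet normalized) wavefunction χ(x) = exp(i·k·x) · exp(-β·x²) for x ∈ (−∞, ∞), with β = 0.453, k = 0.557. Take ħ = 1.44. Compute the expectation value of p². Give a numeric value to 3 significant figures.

1.58

p² χ = −ħ² d²χ/dx²; ⟨p²⟩ = −ħ² ∫ χ*·χ'' dx / ∫|χ|² dx.
Gaussian moments: ∫x^(2j)·e^(−2βx²) dx = (2j−1)!!/(4β)^j · √(π/(2β)), odd powers integrate to 0; here √(π/(2β)) = 1.8621. Derivatives: χ′ = (ik − 2βx)·χ, χ″ = ((ik − 2βx)² − 2β)·χ; the odd-in-x pieces drop out.
State is unnormalized: ∫|χ|² dx = 1.8621, and ∫χ*·(−ħ² χ'') dx = 2.9471, so ⟨p²⟩ = 2.9471 / 1.8621.
⟨p²⟩ = 1.5827.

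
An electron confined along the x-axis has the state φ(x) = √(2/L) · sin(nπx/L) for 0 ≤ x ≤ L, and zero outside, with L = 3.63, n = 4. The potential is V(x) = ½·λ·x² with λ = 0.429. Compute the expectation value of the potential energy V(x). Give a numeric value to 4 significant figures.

⟨V⟩ = ∫ V(x)·|φ|² dx.
With sin²θ = (1 − cos2θ)/2 on 0 ≤ x ≤ L: ∫sin²(nπx/L) dx = L/2, ∫x·sin²(nπx/L) dx = L²/4, ∫x²·sin²(nπx/L) dx = L³·(1/6 − 1/(4n²π²)); higher powers xᵏ the same way, integrating xᵏ·cos(2nπx/L) by parts.
⟨V⟩ = 0.93320.

0.9332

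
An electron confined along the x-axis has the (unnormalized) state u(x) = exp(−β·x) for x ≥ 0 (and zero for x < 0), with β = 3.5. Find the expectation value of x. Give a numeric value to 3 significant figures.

0.143

⟨x⟩ = ∫ x·|u|² dx / ∫|u|² dx (integrals over the domain).
Every integrand reduces to terms xʲ·e^(−2βx) on [0, ∞); use ∫₀^∞ xʲ·e^(−2βx) dx = j!/(2β)^(j+1).
State is unnormalized: ∫|u|² dx = 0.14286, and ∫u*·x·u dx = 0.020408, so ⟨x⟩ = 0.020408 / 0.14286.
⟨x⟩ = 0.14286.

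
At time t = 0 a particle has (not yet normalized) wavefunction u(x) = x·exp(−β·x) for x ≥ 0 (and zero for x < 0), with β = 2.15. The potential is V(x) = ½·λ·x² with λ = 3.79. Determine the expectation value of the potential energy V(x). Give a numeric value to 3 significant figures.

1.23

⟨V⟩ = ∫ V(x)·|u|² dx / ∫|u|² dx.
Every integrand reduces to terms xʲ·e^(−2βx) on [0, ∞); use ∫₀^∞ xʲ·e^(−2βx) dx = j!/(2β)^(j+1).
State is unnormalized: ∫|u|² dx = 0.025155, and ∫u*·V(x)·u dx = 0.030937, so ⟨V⟩ = 0.030937 / 0.025155.
⟨V⟩ = 1.2299.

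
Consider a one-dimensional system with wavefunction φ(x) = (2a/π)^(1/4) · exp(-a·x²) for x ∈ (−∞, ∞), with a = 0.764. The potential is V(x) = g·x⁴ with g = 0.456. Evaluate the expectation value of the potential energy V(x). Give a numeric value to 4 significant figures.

0.1465

⟨V⟩ = ∫ V(x)·|φ|² dx.
Gaussian moments: ∫x^(2j)·e^(−2ax²) dx = (2j−1)!!/(4a)^j · √(π/(2a)), odd powers integrate to 0; here √(π/(2a)) = 1.4339.
⟨V⟩ = 0.14648.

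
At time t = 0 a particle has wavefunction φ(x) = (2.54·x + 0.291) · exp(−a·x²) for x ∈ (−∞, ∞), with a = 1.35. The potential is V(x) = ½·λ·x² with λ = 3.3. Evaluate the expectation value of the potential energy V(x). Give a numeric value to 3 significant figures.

⟨V⟩ = ∫ V(x)·|φ|² dx / ∫|φ|² dx.
Expand each integrand as polynomial × e^(−2ax²) and use ∫x^(2j)·e^(−2ax²) dx = (2j−1)!!/(4a)^j · √(π/(2a)), odd powers → 0; here √(π/(2a)) = 1.0787.
State is unnormalized: ∫|φ|² dx = 1.3801, and ∫φ*·V(x)·φ dx = 1.2093, so ⟨V⟩ = 1.2093 / 1.3801.
⟨V⟩ = 0.87622.

0.876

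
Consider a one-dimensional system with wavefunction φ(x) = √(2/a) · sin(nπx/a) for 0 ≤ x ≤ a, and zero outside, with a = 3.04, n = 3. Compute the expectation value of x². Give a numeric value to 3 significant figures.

⟨x²⟩ = ∫ x²·|φ|² dx (integrals over the domain).
With sin²θ = (1 − cos2θ)/2 on 0 ≤ x ≤ a: ∫sin²(nπx/a) dx = a/2, ∫x·sin²(nπx/a) dx = a²/4, ∫x²·sin²(nπx/a) dx = a³·(1/6 − 1/(4n²π²)); higher powers xᵏ the same way, integrating xᵏ·cos(2nπx/a) by parts.
⟨x²⟩ = 3.0285.

3.03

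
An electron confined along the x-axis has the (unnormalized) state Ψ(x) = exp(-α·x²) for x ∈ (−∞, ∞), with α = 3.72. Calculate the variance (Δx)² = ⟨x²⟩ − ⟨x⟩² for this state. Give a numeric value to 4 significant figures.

Compute ⟨x⟩ and ⟨x²⟩ separately, then (Δx)² = ⟨x²⟩ − ⟨x⟩².
Gaussian moments: ∫x^(2j)·e^(−2αx²) dx = (2j−1)!!/(4α)^j · √(π/(2α)), odd powers integrate to 0; here √(π/(2α)) = 0.64981.
Normalization: ∫|Ψ|² dx = 0.64981.
⟨x⟩ = 0.0000 and ⟨x²⟩ = 0.067204.
(Δx)² = 0.067204 − (0.0000)² = 0.067204.

0.06720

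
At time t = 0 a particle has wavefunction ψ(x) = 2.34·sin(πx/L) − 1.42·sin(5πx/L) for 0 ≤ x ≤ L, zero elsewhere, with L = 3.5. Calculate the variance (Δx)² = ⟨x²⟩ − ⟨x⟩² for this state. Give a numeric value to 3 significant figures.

Compute ⟨x⟩ and ⟨x²⟩ separately, then (Δx)² = ⟨x²⟩ − ⟨x⟩².
On 0 ≤ x ≤ L (j ≠ l): ∫sin²(jπx/L) dx = L/2, ∫sin(jπx/L)·sin(lπx/L) dx = 0; diagonal moments ∫x·sin²(jπx/L) dx = L²/4, ∫x²·sin²(jπx/L) dx = L³·(1/6 − 1/(4j²π²)); cross terms ∫x·sin(jπx/L)·sin(lπx/L) dx = 0 for j + l even and −4jlL²/(π²(j² − l²)²) for j + l odd, ∫x²·sin(jπx/L)·sin(lπx/L) dx = (−1)^(j+l)·4jlL³/(π²(j² − l²)²); higher powers the same way via product-to-sum and parts.
Normalization: ∫|ψ|² dx = 13.111.
⟨x⟩ = 1.7500 and ⟨x²⟩ = 3.5466.
(Δx)² = 3.5466 − (1.7500)² = 0.48413.

0.484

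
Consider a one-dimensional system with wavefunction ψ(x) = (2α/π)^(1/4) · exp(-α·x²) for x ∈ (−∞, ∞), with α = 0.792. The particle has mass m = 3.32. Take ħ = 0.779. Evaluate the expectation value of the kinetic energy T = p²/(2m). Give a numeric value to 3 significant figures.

T = −(ħ²/2m) d²/dx², so ⟨T⟩ = −(ħ²/2m) ∫ ψ*·ψ'' dx; with m = 3.32.
Gaussian moments: ∫x^(2j)·e^(−2αx²) dx = (2j−1)!!/(4α)^j · √(π/(2α)), odd powers integrate to 0; here √(π/(2α)) = 1.4083. Derivatives: d/dx e^(−αx²) = −2αx·e^(−αx²), d²/dx² e^(−αx²) = (4α²x² − 2α)·e^(−αx²).
⟨T⟩ = 0.072382.

0.0724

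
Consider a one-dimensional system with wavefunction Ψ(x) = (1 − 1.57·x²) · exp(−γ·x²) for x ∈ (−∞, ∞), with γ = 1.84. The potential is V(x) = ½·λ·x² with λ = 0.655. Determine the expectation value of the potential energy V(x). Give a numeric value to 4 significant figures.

⟨V⟩ = ∫ V(x)·|Ψ|² dx / ∫|Ψ|² dx.
Expand each integrand as polynomial × e^(−2γx²) and use ∫x^(2j)·e^(−2γx²) dx = (2j−1)!!/(4γ)^j · √(π/(2γ)), odd powers → 0; here √(π/(2γ)) = 0.92396.
State is unnormalized: ∫|Ψ|² dx = 0.65590, and ∫Ψ*·V(x)·Ψ dx = 0.016555, so ⟨V⟩ = 0.016555 / 0.65590.
⟨V⟩ = 0.025240.

0.02524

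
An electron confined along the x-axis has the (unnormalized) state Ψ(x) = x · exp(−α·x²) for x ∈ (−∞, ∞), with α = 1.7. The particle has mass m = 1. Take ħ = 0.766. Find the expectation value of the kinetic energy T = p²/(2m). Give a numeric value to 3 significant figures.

T = −(ħ²/2m) d²/dx², so ⟨T⟩ = −(ħ²/2m) ∫ Ψ*·Ψ'' dx / ∫|Ψ|² dx; with m = 1.
Expand each integrand as polynomial × e^(−2αx²) and use ∫x^(2j)·e^(−2αx²) dx = (2j−1)!!/(4α)^j · √(π/(2α)), odd powers → 0; here √(π/(2α)) = 0.96125. Differentiate with the product rule, d/dx e^(−αx²) = −2αx·e^(−αx²).
State is unnormalized: ∫|Ψ|² dx = 0.14136, and ∫Ψ*·(−ħ²/2m · Ψ'') dx = 0.21151, so ⟨T⟩ = 0.21151 / 0.14136.
⟨T⟩ = 1.4962.

1.50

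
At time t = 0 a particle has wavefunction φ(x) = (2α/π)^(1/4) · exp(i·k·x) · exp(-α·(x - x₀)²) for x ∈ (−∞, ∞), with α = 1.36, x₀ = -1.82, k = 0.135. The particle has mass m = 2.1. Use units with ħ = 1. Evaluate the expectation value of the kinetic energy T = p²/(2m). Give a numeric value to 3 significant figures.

T = −(ħ²/2m) d²/dx², so ⟨T⟩ = −(ħ²/2m) ∫ φ*·φ'' dx; with m = 2.1.
Gaussian moments (u = x − x₀): ∫u^(2j)·e^(−2αu²) du = (2j−1)!!/(4α)^j · √(π/(2α)), odd powers integrate to 0; here √(π/(2α)) = 1.0747. Derivatives: φ′ = (ik − 2αu)·φ, φ″ = ((ik − 2αu)² − 2α)·φ; the odd-in-u pieces drop out.
⟨T⟩ = 0.32815.

0.328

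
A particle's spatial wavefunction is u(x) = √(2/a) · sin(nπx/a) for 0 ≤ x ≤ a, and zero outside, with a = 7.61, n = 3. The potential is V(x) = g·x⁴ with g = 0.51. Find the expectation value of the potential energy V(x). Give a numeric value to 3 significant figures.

323.

⟨V⟩ = ∫ V(x)·|u|² dx.
With sin²θ = (1 − cos2θ)/2 on 0 ≤ x ≤ a: ∫sin²(nπx/a) dx = a/2, ∫x·sin²(nπx/a) dx = a²/4, ∫x²·sin²(nπx/a) dx = a³·(1/6 − 1/(4n²π²)); higher powers xᵏ the same way, integrating xᵏ·cos(2nπx/a) by parts.
⟨V⟩ = 323.16.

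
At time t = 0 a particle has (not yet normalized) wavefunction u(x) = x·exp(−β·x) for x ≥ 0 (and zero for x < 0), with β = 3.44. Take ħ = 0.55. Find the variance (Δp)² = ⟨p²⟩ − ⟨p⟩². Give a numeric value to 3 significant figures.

3.58

Compute ⟨p⟩ and ⟨p²⟩ separately; (Δp)² = ⟨p²⟩ − ⟨p⟩².
Differentiate x·exp(−β·x) with the product rule; every integrand then reduces to terms xʲ·e^(−2βx) on [0, ∞), with ∫₀^∞ xʲ·e^(−2βx) dx = j!/(2β)^(j+1).
Normalization: ∫|u|² dx = 0.0061414.
⟨p⟩ = 0.0000 and ⟨p²⟩ = 3.5797.
(Δp)² = 3.5797 − (0.0000)² = 3.5797.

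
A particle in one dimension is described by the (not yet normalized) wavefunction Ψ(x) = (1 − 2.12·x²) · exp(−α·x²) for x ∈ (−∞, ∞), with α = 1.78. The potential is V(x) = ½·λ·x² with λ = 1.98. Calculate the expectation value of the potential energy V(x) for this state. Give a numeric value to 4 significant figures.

⟨V⟩ = ∫ V(x)·|Ψ|² dx / ∫|Ψ|² dx.
Expand each integrand as polynomial × e^(−2αx²) and use ∫x^(2j)·e^(−2αx²) dx = (2j−1)!!/(4α)^j · √(π/(2α)), odd powers → 0; here √(π/(2α)) = 0.93940.
State is unnormalized: ∫|Ψ|² dx = 0.62983, and ∫Ψ*·V(x)·Ψ dx = 0.070970, so ⟨V⟩ = 0.070970 / 0.62983.
⟨V⟩ = 0.11268.

0.1127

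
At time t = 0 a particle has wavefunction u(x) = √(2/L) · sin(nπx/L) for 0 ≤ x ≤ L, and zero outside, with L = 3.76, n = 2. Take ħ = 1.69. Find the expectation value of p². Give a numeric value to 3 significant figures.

7.98

p² u = −ħ² d²u/dx²; ⟨p²⟩ = −ħ² ∫ u*·u'' dx.
d/dx sin(nπx/L) = (nπ/L)·cos(nπx/L) and d²/dx² sin(nπx/L) = −(nπ/L)²·sin(nπx/L); on 0 ≤ x ≤ L, ∫sin²(nπx/L) dx = L/2 and ∫sin(nπx/L)·cos(nπx/L) dx = 0.
⟨p²⟩ = 7.9755.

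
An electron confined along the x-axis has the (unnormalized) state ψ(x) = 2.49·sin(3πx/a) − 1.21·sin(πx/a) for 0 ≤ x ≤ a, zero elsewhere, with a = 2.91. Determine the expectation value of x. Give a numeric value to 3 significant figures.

1.46

⟨x⟩ = ∫ x·|ψ|² dx / ∫|ψ|² dx (integrals over the domain).
On 0 ≤ x ≤ a (j ≠ l): ∫sin²(jπx/a) dx = a/2, ∫sin(jπx/a)·sin(lπx/a) dx = 0; diagonal moments ∫x·sin²(jπx/a) dx = a²/4, ∫x²·sin²(jπx/a) dx = a³·(1/6 − 1/(4j²π²)); cross terms ∫x·sin(jπx/a)·sin(lπx/a) dx = 0 for j + l even and −4jla²/(π²(j² − l²)²) for j + l odd, ∫x²·sin(jπx/a)·sin(lπx/a) dx = (−1)^(j+l)·4jla³/(π²(j² − l²)²); higher powers the same way via product-to-sum and parts.
State is unnormalized: ∫|ψ|² dx = 11.151, and ∫ψ*·x·ψ dx = 16.225, so ⟨x⟩ = 16.225 / 11.151.
⟨x⟩ = 1.4550.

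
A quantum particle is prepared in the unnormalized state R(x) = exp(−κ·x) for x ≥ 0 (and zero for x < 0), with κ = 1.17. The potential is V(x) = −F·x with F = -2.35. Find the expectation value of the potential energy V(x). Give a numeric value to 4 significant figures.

1.004

⟨V⟩ = ∫ V(x)·|R|² dx / ∫|R|² dx.
Every integrand reduces to terms xʲ·e^(−2κx) on [0, ∞); use ∫₀^∞ xʲ·e^(−2κx) dx = j!/(2κ)^(j+1).
State is unnormalized: ∫|R|² dx = 0.42735, and ∫R*·V(x)·R dx = 0.42918, so ⟨V⟩ = 0.42918 / 0.42735.
⟨V⟩ = 1.0043.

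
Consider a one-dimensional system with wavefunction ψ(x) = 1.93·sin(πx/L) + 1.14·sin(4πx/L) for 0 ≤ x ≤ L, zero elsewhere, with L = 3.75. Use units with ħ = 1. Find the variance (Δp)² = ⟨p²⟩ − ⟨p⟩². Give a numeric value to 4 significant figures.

3.425

Compute ⟨p⟩ and ⟨p²⟩ separately; (Δp)² = ⟨p²⟩ − ⟨p⟩².
d²/dx² sin(jπx/L) = −(jπ/L)²·sin(jπx/L); on 0 ≤ x ≤ L, ∫sin²(jπx/L) dx = L/2 and ∫sin(jπx/L)·sin(lπx/L) dx = 0 for j ≠ l, so only diagonal terms survive in ∫|ψ|² and ∫ψ·ψ″; ∫ψ·ψ′ dx = [ψ²/2] between the walls = 0.
Normalization: ∫|ψ|² dx = 9.4209.
⟨p⟩ = 0.0000 and ⟨p²⟩ = 3.4248.
(Δp)² = 3.4248 − (0.0000)² = 3.4248.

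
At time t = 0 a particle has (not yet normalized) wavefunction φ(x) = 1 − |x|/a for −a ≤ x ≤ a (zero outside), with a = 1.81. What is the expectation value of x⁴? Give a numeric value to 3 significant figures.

0.307

⟨x⁴⟩ = ∫ x⁴·|φ|² dx / ∫|φ|² dx (integrals over the domain).
φ is even, so ∫ over [−a, a] = 2∫₀ᵃ with φ = 1 − x/a there: ∫₀ᵃ (1 − x/a)² dx = a/3, ∫₀ᵃ x²(1 − x/a)² dx = a³/30, ∫₀ᵃ x⁴(1 − x/a)² dx = a⁵/105.
State is unnormalized: ∫|φ|² dx = 1.2067, and ∫φ*·x⁴·φ dx = 0.37003, so ⟨x⁴⟩ = 0.37003 / 1.2067.
⟨x⁴⟩ = 0.30665.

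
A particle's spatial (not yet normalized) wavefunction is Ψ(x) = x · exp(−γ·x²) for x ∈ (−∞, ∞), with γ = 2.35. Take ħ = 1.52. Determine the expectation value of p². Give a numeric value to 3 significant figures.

16.3

p² Ψ = −ħ² d²Ψ/dx²; ⟨p²⟩ = −ħ² ∫ Ψ*·Ψ'' dx / ∫|Ψ|² dx.
Expand each integrand as polynomial × e^(−2γx²) and use ∫x^(2j)·e^(−2γx²) dx = (2j−1)!!/(4γ)^j · √(π/(2γ)), odd powers → 0; here √(π/(2γ)) = 0.81757. Differentiate with the product rule, d/dx e^(−γx²) = −2γx·e^(−γx²).
State is unnormalized: ∫|Ψ|² dx = 0.086976, and ∫Ψ*·(−ħ² Ψ'') dx = 1.4167, so ⟨p²⟩ = 1.4167 / 0.086976.
⟨p²⟩ = 16.288.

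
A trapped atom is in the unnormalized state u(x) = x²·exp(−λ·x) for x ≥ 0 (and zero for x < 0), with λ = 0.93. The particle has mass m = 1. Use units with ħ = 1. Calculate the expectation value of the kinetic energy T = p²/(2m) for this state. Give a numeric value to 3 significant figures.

0.144

T = −(ħ²/2m) d²/dx², so ⟨T⟩ = −(ħ²/2m) ∫ u*·u'' dx / ∫|u|² dx; with m = 1.
Differentiate x²·exp(−λ·x) with the product rule; every integrand then reduces to terms xʲ·e^(−2λx) on [0, ∞), with ∫₀^∞ xʲ·e^(−2λx) dx = j!/(2λ)^(j+1).
State is unnormalized: ∫|u|² dx = 1.0781, and ∫u*·(−ħ²/2m · u'') dx = 0.15540, so ⟨T⟩ = 0.15540 / 1.0781.
⟨T⟩ = 0.14415.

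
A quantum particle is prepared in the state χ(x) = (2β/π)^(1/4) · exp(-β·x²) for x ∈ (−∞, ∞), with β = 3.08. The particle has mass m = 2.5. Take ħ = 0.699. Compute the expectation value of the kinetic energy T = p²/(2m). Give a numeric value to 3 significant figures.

T = −(ħ²/2m) d²/dx², so ⟨T⟩ = −(ħ²/2m) ∫ χ*·χ'' dx; with m = 2.5.
Gaussian moments: ∫x^(2j)·e^(−2βx²) dx = (2j−1)!!/(4β)^j · √(π/(2β)), odd powers integrate to 0; here √(π/(2β)) = 0.71414. Derivatives: d/dx e^(−βx²) = −2βx·e^(−βx²), d²/dx² e^(−βx²) = (4β²x² − 2β)·e^(−βx²).
⟨T⟩ = 0.30098.

0.301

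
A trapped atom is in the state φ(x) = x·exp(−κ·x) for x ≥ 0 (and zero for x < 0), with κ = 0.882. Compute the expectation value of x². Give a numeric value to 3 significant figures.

3.86

⟨x²⟩ = ∫ x²·|φ|² dx / ∫|φ|² dx (integrals over the domain).
Every integrand reduces to terms xʲ·e^(−2κx) on [0, ∞); use ∫₀^∞ xʲ·e^(−2κx) dx = j!/(2κ)^(j+1).
State is unnormalized: ∫|φ|² dx = 0.36436, and ∫φ*·x²·φ dx = 1.4051, so ⟨x²⟩ = 1.4051 / 0.36436.
⟨x²⟩ = 3.8564.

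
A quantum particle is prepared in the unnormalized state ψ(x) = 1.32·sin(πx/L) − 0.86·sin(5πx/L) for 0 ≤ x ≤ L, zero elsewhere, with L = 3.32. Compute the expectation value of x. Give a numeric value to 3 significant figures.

⟨x⟩ = ∫ x·|ψ|² dx / ∫|ψ|² dx (integrals over the domain).
On 0 ≤ x ≤ L (j ≠ l): ∫sin²(jπx/L) dx = L/2, ∫sin(jπx/L)·sin(lπx/L) dx = 0; diagonal moments ∫x·sin²(jπx/L) dx = L²/4, ∫x²·sin²(jπx/L) dx = L³·(1/6 − 1/(4j²π²)); cross terms ∫x·sin(jπx/L)·sin(lπx/L) dx = 0 for j + l even and −4jlL²/(π²(j² − l²)²) for j + l odd, ∫x²·sin(jπx/L)·sin(lπx/L) dx = (−1)^(j+l)·4jlL³/(π²(j² − l²)²); higher powers the same way via product-to-sum and parts.
State is unnormalized: ∫|ψ|² dx = 4.1201, and ∫ψ*·x·ψ dx = 6.8394, so ⟨x⟩ = 6.8394 / 4.1201.
⟨x⟩ = 1.6600.

1.66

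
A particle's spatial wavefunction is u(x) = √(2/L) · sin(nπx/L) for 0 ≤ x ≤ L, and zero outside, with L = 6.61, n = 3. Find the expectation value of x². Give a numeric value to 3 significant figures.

⟨x²⟩ = ∫ x²·|u|² dx (integrals over the domain).
With sin²θ = (1 − cos2θ)/2 on 0 ≤ x ≤ L: ∫sin²(nπx/L) dx = L/2, ∫x·sin²(nπx/L) dx = L²/4, ∫x²·sin²(nπx/L) dx = L³·(1/6 − 1/(4n²π²)); higher powers xᵏ the same way, integrating xᵏ·cos(2nπx/L) by parts.
⟨x²⟩ = 14.318.

14.3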